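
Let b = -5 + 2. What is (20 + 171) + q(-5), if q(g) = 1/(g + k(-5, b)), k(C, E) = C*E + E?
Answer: 1338/7 ≈ 191.14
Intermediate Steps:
b = -3
k(C, E) = E + C*E
q(g) = 1/(12 + g) (q(g) = 1/(g - 3*(1 - 5)) = 1/(g - 3*(-4)) = 1/(g + 12) = 1/(12 + g))
(20 + 171) + q(-5) = (20 + 171) + 1/(12 - 5) = 191 + 1/7 = 1338/7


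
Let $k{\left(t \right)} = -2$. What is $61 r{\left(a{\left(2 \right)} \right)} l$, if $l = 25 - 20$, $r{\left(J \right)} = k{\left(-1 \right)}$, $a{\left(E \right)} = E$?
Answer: $-610$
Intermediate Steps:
$r{\left(J \right)} = -2$
$l = 5$
$61 r{\left(a{\left(2 \right)} \right)} l = 61 \left(-2\right) 5 = \left(-122\right) 5 = -610$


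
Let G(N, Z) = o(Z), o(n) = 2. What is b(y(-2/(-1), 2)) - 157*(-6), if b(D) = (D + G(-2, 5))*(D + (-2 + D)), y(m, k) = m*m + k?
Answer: 1022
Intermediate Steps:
G(N, Z) = 2
y(m, k) = k + m² (y(m, k) = m² + k = k + m²)
b(D) = (-2 + 2*D)*(2 + D) (b(D) = (D + 2)*(D + (-2 + D)) = (2 + D)*(-2 + 2*D) = (-2 + 2*D)*(2 + D))
b(y(-2/(-1), 2)) - 157*(-6) = (-4 + 2*(2 + (-2/(-1))²) + 2*(2 + (-2/(-1))²)²) - 157*(-6) = (-4 + 2*(2 + (-2*(-1))²) + 2*(2 + (-2*(-1))²)²) + 942 = (-4 + 2*(2 + 2²) + 2*(2 + 2²)²) + 942 = (-4 + 2*(2 + 4) + 2*(2 + 4)²) + 942 = (-4 + 2*6 + 2*6²) + 942 = (-4 + 12 + 2*36) + 942 = (-4 + 12 + 72) + 942 = 80 + 942 = 1022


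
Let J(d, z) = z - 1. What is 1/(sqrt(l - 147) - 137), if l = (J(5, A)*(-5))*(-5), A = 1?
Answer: -137/18916 - 7*I*sqrt(3)/18916 ≈ -0.0072425 - 0.00064096*I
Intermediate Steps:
J(d, z) = -1 + z
l = 0 (l = ((-1 + 1)*(-5))*(-5) = (0*(-5))*(-5) = 0*(-5) = 0)
1/(sqrt(l - 147) - 137) = 1/(sqrt(0 - 147) - 137) = 1/(sqrt(-147) - 137) = 1/(7*I*sqrt(3) - 137) = 1/(-137 + 7*I*sqrt(3))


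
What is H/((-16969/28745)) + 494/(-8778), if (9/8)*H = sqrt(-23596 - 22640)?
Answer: -13/231 - 459920*I*sqrt(11559)/152721 ≈ -0.056277 - 323.78*I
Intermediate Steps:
H = 16*I*sqrt(11559)/9 (H = 8*sqrt(-23596 - 22640)/9 = 8*sqrt(-46236)/9 = 8*(2*I*sqrt(11559))/9 = 16*I*sqrt(11559)/9 ≈ 191.13*I)
H/((-16969/28745)) + 494/(-8778) = (16*I*sqrt(11559)/9)/((-16969/28745)) + 494/(-8778) = (16*I*sqrt(11559)/9)/((-16969*1/28745)) + 494*(-1/8778) = (16*I*sqrt(11559)/9)/(-16969/28745) - 13/231 = (16*I*sqrt(11559)/9)*(-28745/16969) - 13/231 = -459920*I*sqrt(11559)/152721 - 13/231 = -13/231 - 459920*I*sqrt(11559)/152721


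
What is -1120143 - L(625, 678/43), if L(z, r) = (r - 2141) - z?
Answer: -48047889/43 ≈ -1.1174e+6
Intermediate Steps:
L(z, r) = -2141 + r - z (L(z, r) = (-2141 + r) - z = -2141 + r - z)
-1120143 - L(625, 678/43) = -1120143 - (-2141 + 678/43 - 1*625) = -1120143 - (-2141 + 678*(1/43) - 625) = -1120143 - (-2141 + 678/43 - 625) = -1120143 - 1*(-118260/43) = -1120143 + 118260/43 = -48047889/43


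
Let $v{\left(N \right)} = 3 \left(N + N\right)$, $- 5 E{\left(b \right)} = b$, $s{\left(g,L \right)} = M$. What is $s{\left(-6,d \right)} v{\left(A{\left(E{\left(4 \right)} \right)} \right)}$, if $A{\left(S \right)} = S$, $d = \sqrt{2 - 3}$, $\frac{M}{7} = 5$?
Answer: $-168$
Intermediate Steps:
$M = 35$ ($M = 7 \cdot 5 = 35$)
$d = i$ ($d = \sqrt{-1} = i \approx 1.0 i$)
$s{\left(g,L \right)} = 35$
$E{\left(b \right)} = - \frac{b}{5}$
$v{\left(N \right)} = 6 N$ ($v{\left(N \right)} = 3 \cdot 2 N = 6 N$)
$s{\left(-6,d \right)} v{\left(A{\left(E{\left(4 \right)} \right)} \right)} = 35 \cdot 6 \left(\left(- \frac{1}{5}\right) 4\right) = 35 \cdot 6 \left(- \frac{4}{5}\right) = 35 \left(- \frac{24}{5}\right) = -168$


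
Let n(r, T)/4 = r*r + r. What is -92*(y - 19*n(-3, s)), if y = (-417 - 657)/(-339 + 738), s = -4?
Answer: 5612552/133 ≈ 42200.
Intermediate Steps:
n(r, T) = 4*r + 4*r**2 (n(r, T) = 4*(r*r + r) = 4*(r**2 + r) = 4*(r + r**2) = 4*r + 4*r**2)
y = -358/133 (y = -1074/399 = -1074*1/399 = -358/133 ≈ -2.6917)
-92*(y - 19*n(-3, s)) = -92*(-358/133 - 76*(-3)*(1 - 3)) = -92*(-358/133 - 76*(-3)*(-2)) = -92*(-358/133 - 19*24) = -92*(-358/133 - 456) = -92*(-61006/133) = 5612552/133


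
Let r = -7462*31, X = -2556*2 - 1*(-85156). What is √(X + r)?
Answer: I*√151278 ≈ 388.94*I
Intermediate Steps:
X = 80044 (X = -5112 + 85156 = 80044)
r = -231322
√(X + r) = √(80044 - 231322) = √(-151278) = I*√151278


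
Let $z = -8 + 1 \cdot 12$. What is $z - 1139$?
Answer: $-1135$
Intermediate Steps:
$z = 4$ ($z = -8 + 12 = 4$)
$z - 1139 = 4 - 1139 = -1135$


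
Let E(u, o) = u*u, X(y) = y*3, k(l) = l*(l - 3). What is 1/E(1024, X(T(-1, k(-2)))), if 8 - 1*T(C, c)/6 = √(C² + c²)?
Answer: 1/1048576 ≈ 9.5367e-7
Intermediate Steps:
k(l) = l*(-3 + l)
T(C, c) = 48 - 6*√(C² + c²)
X(y) = 3*y
E(u, o) = u²
1/E(1024, X(T(-1, k(-2)))) = 1/(1024²) = 1/1048576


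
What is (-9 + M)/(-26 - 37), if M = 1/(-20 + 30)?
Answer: 89/630 ≈ 0.14127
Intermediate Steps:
M = 1/10 ≈ 0.10000
(-9 + M)/(-26 - 37) = (-9 + 1/10)/(-26 - 37) = -89/10/(-63) = -89/10*(-1/63) = 89/630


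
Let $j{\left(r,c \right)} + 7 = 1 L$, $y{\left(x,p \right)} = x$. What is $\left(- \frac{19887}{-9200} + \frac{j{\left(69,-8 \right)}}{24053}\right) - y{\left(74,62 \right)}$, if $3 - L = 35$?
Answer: $- \frac{15897299189}{221287600} \approx -71.84$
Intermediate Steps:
$L = -32$ ($L = 3 - 35 = -32$)
$j{\left(r,c \right)} = -39$ ($j{\left(r,c \right)} = -7 + 1 \left(-32\right) = -7 - 32 = -39$)
$\left(- \frac{19887}{-9200} + \frac{j{\left(69,-8 \right)}}{24053}\right) - y{\left(74,62 \right)} = \left(- \frac{19887}{-9200} - \frac{39}{24053}\right) - 74 = \left(\left(-19887\right) \left(- \frac{1}{9200}\right) - \frac{39}{24053}\right) - 74 = \left(\frac{19887}{9200} - \frac{39}{24053}\right) - 74 = \frac{477983211}{221287600} - 74 = - \frac{15897299189}{221287600}$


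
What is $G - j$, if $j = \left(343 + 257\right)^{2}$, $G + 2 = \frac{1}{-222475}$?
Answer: $- \frac{80091444951}{222475} \approx -3.6 \cdot 10^{5}$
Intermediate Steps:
$G = - \frac{444951}{222475}$ ($G = -2 + \frac{1}{-222475} = -2 - \frac{1}{222475} = - \frac{444951}{222475} \approx -2.0$)
$j = 360000$ ($j = 600^{2} = 360000$)
$G - j = - \frac{444951}{222475} - 360000 = - \frac{80091444951}{222475}$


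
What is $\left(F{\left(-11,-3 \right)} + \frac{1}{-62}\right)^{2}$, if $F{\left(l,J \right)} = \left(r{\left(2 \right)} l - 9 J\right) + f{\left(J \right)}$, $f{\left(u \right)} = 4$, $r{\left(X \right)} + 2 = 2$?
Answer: $\frac{3690241}{3844} \approx 960.0$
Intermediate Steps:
$r{\left(X \right)} = 0$ ($r{\left(X \right)} = -2 + 2 = 0$)
$F{\left(l,J \right)} = 4 - 9 J$ ($F{\left(l,J \right)} = \left(0 l - 9 J\right) + 4 = \left(0 - 9 J\right) + 4 = - 9 J + 4 = 4 - 9 J$)
$\left(F{\left(-11,-3 \right)} + \frac{1}{-62}\right)^{2} = \left(\left(4 - -27\right) + \frac{1}{-62}\right)^{2} = \left(\left(4 + 27\right) - \frac{1}{62}\right)^{2} = \left(31 - \frac{1}{62}\right)^{2} = \left(\frac{1921}{62}\right)^{2} = \frac{3690241}{3844}$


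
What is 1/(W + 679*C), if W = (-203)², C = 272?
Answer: 1/225897 ≈ 4.4268e-6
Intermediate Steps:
W = 41209
1/(W + 679*C) = 1/(41209 + 679*272) = 1/(41209 + 184688) = 1/225897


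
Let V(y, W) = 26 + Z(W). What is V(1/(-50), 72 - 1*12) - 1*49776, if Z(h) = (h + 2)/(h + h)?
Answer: -2984969/60 ≈ -49750.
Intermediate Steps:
Z(h) = (2 + h)/(2*h) (Z(h) = (2 + h)/((2*h)) = (2 + h)*(1/(2*h)) = (2 + h)/(2*h))
V(y, W) = 26 + (2 + W)/(2*W)
V(1/(-50), 72 - 1*12) - 1*49776 = (53/2 + 1/(72 - 1*12)) - 1*49776 = (53/2 + 1/(72 - 12)) - 49776 = (53/2 + 1/60) - 49776 = 1591/60 - 49776 = -2984969/60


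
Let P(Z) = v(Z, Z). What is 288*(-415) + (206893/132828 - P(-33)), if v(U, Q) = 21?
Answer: -15878185055/132828 ≈ -1.1954e+5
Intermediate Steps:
P(Z) = 21
288*(-415) + (206893/132828 - P(-33)) = 288*(-415) + (206893/132828 - 1*21) = -119520 + (206893*(1/132828) - 21) = -119520 + (206893/132828 - 21) = -119520 - 2582495/132828 = -15878185055/132828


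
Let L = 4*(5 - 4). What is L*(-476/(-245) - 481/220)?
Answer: -75/77 ≈ -0.97403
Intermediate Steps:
L = 4 (L = 4*1 = 4)
L*(-476/(-245) - 481/220) = 4*(-476/(-245) - 481/220) = 4*(-476*(-1/245) - 481*1/220) = 4*(68/35 - 481/220) = 4*(-75/308) = -75/77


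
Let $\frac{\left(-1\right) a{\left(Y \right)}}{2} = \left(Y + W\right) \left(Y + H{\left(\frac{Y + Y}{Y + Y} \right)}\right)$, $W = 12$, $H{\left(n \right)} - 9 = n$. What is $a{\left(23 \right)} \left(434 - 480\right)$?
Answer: $106260$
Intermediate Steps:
$H{\left(n \right)} = 9 + n$
$a{\left(Y \right)} = - 2 \left(10 + Y\right) \left(12 + Y\right)$ ($a{\left(Y \right)} = - 2 \left(Y + 12\right) \left(Y + \left(9 + \frac{Y + Y}{Y + Y}\right)\right) = - 2 \left(12 + Y\right) \left(Y + \left(9 + \frac{2 Y}{2 Y}\right)\right) = - 2 \left(12 + Y\right) \left(Y + \left(9 + 2 Y \frac{1}{2 Y}\right)\right) = - 2 \left(12 + Y\right) \left(Y + \left(9 + 1\right)\right) = - 2 \left(12 + Y\right) \left(Y + 10\right) = - 2 \left(12 + Y\right) \left(10 + Y\right) = - 2 \left(10 + Y\right) \left(12 + Y\right)$)
$a{\left(23 \right)} \left(434 - 480\right) = \left(-240 - 1012 - 2 \cdot 23^{2}\right) \left(434 - 480\right) = \left(-240 - 1012 - 1058\right) \left(-46\right) = \left(-2310\right) \left(-46\right) = 106260$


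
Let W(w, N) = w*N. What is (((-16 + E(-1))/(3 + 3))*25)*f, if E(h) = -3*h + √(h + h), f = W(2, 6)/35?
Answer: -130/7 + 10*I*√2/7 ≈ -18.571 + 2.0203*I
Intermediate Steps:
W(w, N) = N*w
f = 12/35 (f = (6*2)/35 = 12*(1/35) = 12/35 ≈ 0.34286)
E(h) = -3*h + √2*√h (E(h) = -3*h + √(2*h) = -3*h + √2*√h)
(((-16 + E(-1))/(3 + 3))*25)*f = (((-16 + (-3*(-1) + √2*√(-1)))/(3 + 3))*25)*(12/35) = (((-16 + (3 + √2*I))/6)*25)*(12/35) = (((-16 + (3 + I*√2))*(⅙))*25)*(12/35) = (((-13 + I*√2)*(⅙))*25)*(12/35) = ((-13/6 + I*√2/6)*25)*(12/35) = (-325/6 + 25*I*√2/6)*(12/35) = -130/7 + 10*I*√2/7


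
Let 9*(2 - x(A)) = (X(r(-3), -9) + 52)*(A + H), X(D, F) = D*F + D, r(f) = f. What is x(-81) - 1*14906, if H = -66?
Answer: -40988/3 ≈ -13663.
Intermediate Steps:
X(D, F) = D + D*F
x(A) = 1678/3 - 76*A/9 (x(A) = 2 - (-3*(1 - 9) + 52)*(A - 66)/9 = 2 - (-3*(-8) + 52)*(-66 + A)/9 = 2 - (24 + 52)*(-66 + A)/9 = 2 - 76*(-66 + A)/9 = 2 - (-5016 + 76*A)/9 = 2 + (1672/3 - 76*A/9) = 1678/3 - 76*A/9)
x(-81) - 1*14906 = (1678/3 - 76/9*(-81)) - 1*14906 = (1678/3 + 684) - 14906 = 3730/3 - 14906 = -40988/3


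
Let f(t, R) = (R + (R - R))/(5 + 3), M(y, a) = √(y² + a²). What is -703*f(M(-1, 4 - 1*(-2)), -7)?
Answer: 4921/8 ≈ 615.13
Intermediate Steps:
M(y, a) = √(a² + y²)
f(t, R) = R/8 (f(t, R) = (R + 0)/8 = R*(⅛) = R/8)
-703*f(M(-1, 4 - 1*(-2)), -7) = -703*(-7)/8 = -703*(-7/8) = 4921/8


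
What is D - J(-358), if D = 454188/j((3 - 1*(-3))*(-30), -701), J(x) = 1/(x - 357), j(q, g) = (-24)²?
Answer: 27062083/34320 ≈ 788.52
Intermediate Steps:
j(q, g) = 576
J(x) = 1/(-357 + x)
D = 37849/48 (D = 454188/576 = 454188*(1/576) = 37849/48 ≈ 788.52)
D - J(-358) = 37849/48 - 1/(-357 - 358) = 37849/48 - 1/(-715) = 37849/48 - 1*(-1/715) = 37849/48 + 1/715 = 27062083/34320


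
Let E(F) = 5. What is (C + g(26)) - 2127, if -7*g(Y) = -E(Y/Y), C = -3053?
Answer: -36255/7 ≈ -5179.3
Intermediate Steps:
g(Y) = 5/7 (g(Y) = -(-1)*5/7 = -⅐*(-5) = 5/7)
(C + g(26)) - 2127 = (-3053 + 5/7) - 2127 = -21366/7 - 2127 = -36255/7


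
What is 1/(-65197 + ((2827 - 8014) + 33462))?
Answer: -1/36922 ≈ -2.7084e-5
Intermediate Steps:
1/(-65197 + ((2827 - 8014) + 33462)) = 1/(-65197 + (-5187 + 33462)) = 1/(-65197 + 28275) = 1/(-36922) = -1/36922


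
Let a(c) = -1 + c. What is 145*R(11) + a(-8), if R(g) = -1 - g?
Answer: -1749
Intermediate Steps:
145*R(11) + a(-8) = 145*(-1 - 1*11) + (-1 - 8) = 145*(-1 - 11) - 9 = 145*(-12) - 9 = -1740 - 9 = -1749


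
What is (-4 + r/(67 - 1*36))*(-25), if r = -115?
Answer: 5975/31 ≈ 192.74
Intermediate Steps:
(-4 + r/(67 - 1*36))*(-25) = (-4 - 115/(67 - 1*36))*(-25) = (-4 - 115/(67 - 36))*(-25) = (-4 - 115/31)*(-25) = -239/31*(-25) = 5975/31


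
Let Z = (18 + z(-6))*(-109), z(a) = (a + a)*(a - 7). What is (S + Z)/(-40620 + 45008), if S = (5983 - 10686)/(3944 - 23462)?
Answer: -370173685/85644984 ≈ -4.3222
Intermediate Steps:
z(a) = 2*a*(-7 + a) (z(a) = (2*a)*(-7 + a) = 2*a*(-7 + a))
Z = -18966 (Z = (18 + 2*(-6)*(-7 - 6))*(-109) = (18 + 2*(-6)*(-13))*(-109) = (18 + 156)*(-109) = 174*(-109) = -18966)
S = 4703/19518 (S = -4703/(-19518) = -4703*(-1/19518) = 4703/19518 ≈ 0.24096)
(S + Z)/(-40620 + 45008) = (4703/19518 - 18966)/(-40620 + 45008) = -370173685/19518/4388 = -370173685/19518*1/4388 = -370173685/85644984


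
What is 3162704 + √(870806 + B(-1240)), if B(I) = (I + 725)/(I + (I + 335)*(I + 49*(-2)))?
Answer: 3162704 + √50968383918750610/241930 ≈ 3.1636e+6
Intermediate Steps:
B(I) = (725 + I)/(I + (-98 + I)*(335 + I)) (B(I) = (725 + I)/(I + (335 + I)*(I - 98)) = (725 + I)/(I + (335 + I)*(-98 + I)) = (725 + I)/(I + (-98 + I)*(335 + I)))
3162704 + √(870806 + B(-1240)) = 3162704 + √(870806 + (725 - 1240)/(-32830 + (-1240)² + 238*(-1240))) = 3162704 + √(870806 - 515/(-32830 + 1537600 - 295120)) = 3162704 + √(870806 - 515/1209650) = 3162704 + √(870806 + (1/1209650)*(-515)) = 3162704 + √(870806 - 103/241930) = 3162704 + √(210674095477/241930) = 3162704 + √50968383918750610/241930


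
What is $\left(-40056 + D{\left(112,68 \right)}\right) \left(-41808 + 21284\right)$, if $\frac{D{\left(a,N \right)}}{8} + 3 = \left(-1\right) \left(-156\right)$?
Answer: $796987968$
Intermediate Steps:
$D{\left(a,N \right)} = 1224$ ($D{\left(a,N \right)} = -24 + 8 \left(\left(-1\right) \left(-156\right)\right) = -24 + 8 \cdot 156 = -24 + 1248 = 1224$)
$\left(-40056 + D{\left(112,68 \right)}\right) \left(-41808 + 21284\right) = \left(-40056 + 1224\right) \left(-41808 + 21284\right) = \left(-38832\right) \left(-20524\right) = 796987968$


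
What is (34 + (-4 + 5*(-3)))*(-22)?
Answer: -330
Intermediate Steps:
(34 + (-4 + 5*(-3)))*(-22) = (34 + (-4 - 15))*(-22) = (34 - 19)*(-22) = 15*(-22) = -330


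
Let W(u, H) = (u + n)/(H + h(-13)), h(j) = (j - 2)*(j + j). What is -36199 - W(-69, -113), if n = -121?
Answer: -10026933/277 ≈ -36198.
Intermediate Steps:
h(j) = 2*j*(-2 + j) (h(j) = (-2 + j)*(2*j) = 2*j*(-2 + j))
W(u, H) = (-121 + u)/(390 + H) (W(u, H) = (u - 121)/(H + 2*(-13)*(-2 - 13)) = (-121 + u)/(H + 2*(-13)*(-15)) = (-121 + u)/(H + 390) = (-121 + u)/(390 + H))
-36199 - W(-69, -113) = -36199 - (-121 - 69)/(390 - 113) = -36199 - (-190)/277 = -36199 - 1*(-190/277) = -36199 + 190/277 = -10026933/277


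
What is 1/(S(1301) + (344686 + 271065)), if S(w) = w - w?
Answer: 1/615751 ≈ 1.6240e-6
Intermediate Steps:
S(w) = 0
1/(S(1301) + (344686 + 271065)) = 1/(0 + (344686 + 271065)) = 1/(0 + 615751) = 1/615751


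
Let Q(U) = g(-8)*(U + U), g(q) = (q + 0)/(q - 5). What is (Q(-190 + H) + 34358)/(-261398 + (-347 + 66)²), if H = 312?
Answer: -448606/2371681 ≈ -0.18915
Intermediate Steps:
g(q) = q/(-5 + q)
Q(U) = 16*U/13 (Q(U) = (-8/(-5 - 8))*(U + U) = (-8/(-13))*(2*U) = (-8*(-1/13))*(2*U) = 8*(2*U)/13 = 16*U/13)
(Q(-190 + H) + 34358)/(-261398 + (-347 + 66)²) = (16*(-190 + 312)/13 + 34358)/(-261398 + (-347 + 66)²) = ((16/13)*122 + 34358)/(-261398 + (-281)²) = (1952/13 + 34358)/(-261398 + 78961) = (448606/13)/(-182437) = (448606/13)*(-1/182437) = -448606/2371681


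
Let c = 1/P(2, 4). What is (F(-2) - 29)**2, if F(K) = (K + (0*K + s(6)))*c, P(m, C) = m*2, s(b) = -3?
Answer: 14641/16 ≈ 915.06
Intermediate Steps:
P(m, C) = 2*m
c = 1/4 (c = 1/(2*2) = 1/4 ≈ 0.25000)
F(K) = -3/4 + K/4 (F(K) = (K + (0*K - 3))*(1/4) = (K + (0 - 3))*(1/4) = (K - 3)*(1/4) = (-3 + K)*(1/4) = -3/4 + K/4)
(F(-2) - 29)**2 = ((-3/4 + (1/4)*(-2)) - 29)**2 = ((-3/4 - 1/2) - 29)**2 = (-5/4 - 29)**2 = (-121/4)**2 = 14641/16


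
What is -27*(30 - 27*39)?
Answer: 27621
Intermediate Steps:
-27*(30 - 27*39) = -27*(30 - 1053) = -27*(-1023) = 27621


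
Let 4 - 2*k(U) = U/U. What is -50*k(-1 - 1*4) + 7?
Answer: -68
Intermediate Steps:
k(U) = 3/2 (k(U) = 2 - U/(2*U) = 2 - ½*1 = 2 - ½ = 3/2)
-50*k(-1 - 1*4) + 7 = -50*3/2 + 7 = -75 + 7 = -68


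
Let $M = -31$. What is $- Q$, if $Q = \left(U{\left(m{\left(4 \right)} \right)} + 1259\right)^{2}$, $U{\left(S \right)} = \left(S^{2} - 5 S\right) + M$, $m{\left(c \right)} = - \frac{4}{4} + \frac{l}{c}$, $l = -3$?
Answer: $- \frac{393506569}{256} \approx -1.5371 \cdot 10^{6}$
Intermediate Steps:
$m{\left(c \right)} = -1 - \frac{3}{c}$ ($m{\left(c \right)} = - \frac{4}{4} - \frac{3}{c} = \left(-4\right) \frac{1}{4} - \frac{3}{c} = -1 - \frac{3}{c}$)
$U{\left(S \right)} = -31 + S^{2} - 5 S$ ($U{\left(S \right)} = \left(S^{2} - 5 S\right) - 31 = -31 + S^{2} - 5 S$)
$Q = \frac{393506569}{256}$ ($Q = \left(\left(-31 + \left(\frac{-3 - 4}{4}\right)^{2} - 5 \frac{-3 - 4}{4}\right) + 1259\right)^{2} = \left(\left(-31 + \left(\frac{1}{4} \left(-7\right)\right)^{2} - 5 \cdot \frac{1}{4} \left(-7\right)\right) + 1259\right)^{2} = \left(\left(-31 + \left(- \frac{7}{4}\right)^{2} - - \frac{35}{4}\right) + 1259\right)^{2} = \left(\left(-31 + \frac{49}{16} + \frac{35}{4}\right) + 1259\right)^{2} = \left(- \frac{307}{16} + 1259\right)^{2} = \left(\frac{19837}{16}\right)^{2} = \frac{393506569}{256} \approx 1.5371 \cdot 10^{6}$)
$- Q = \left(-1\right) \frac{393506569}{256} = - \frac{393506569}{256}$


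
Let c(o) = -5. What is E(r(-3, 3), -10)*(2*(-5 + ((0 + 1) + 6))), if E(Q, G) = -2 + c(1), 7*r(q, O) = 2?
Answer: -28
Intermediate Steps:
r(q, O) = 2/7 (r(q, O) = (⅐)*2 = 2/7)
E(Q, G) = -7 (E(Q, G) = -2 - 5 = -7)
E(r(-3, 3), -10)*(2*(-5 + ((0 + 1) + 6))) = -14*(-5 + ((0 + 1) + 6)) = -14*(-5 + (1 + 6)) = -14*(-5 + 7) = -14*2 = -7*4 = -28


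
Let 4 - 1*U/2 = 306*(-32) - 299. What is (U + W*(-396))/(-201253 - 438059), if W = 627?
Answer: 38017/106552 ≈ 0.35679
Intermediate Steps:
U = 20190 (U = 8 - 2*(306*(-32) - 299) = 8 - 2*(-9792 - 299) = 8 - 2*(-10091) = 8 + 20182 = 20190)
(U + W*(-396))/(-201253 - 438059) = (20190 + 627*(-396))/(-201253 - 438059) = (20190 - 248292)/(-639312) = -228102*(-1/639312) = 38017/106552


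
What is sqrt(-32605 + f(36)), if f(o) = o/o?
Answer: 2*I*sqrt(8151) ≈ 180.57*I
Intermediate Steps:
f(o) = 1
sqrt(-32605 + f(36)) = sqrt(-32605 + 1) = sqrt(-32604) = 2*I*sqrt(8151)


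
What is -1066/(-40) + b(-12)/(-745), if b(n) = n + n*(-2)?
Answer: 79369/2980 ≈ 26.634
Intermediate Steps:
b(n) = -n (b(n) = n - 2*n = -n)
-1066/(-40) + b(-12)/(-745) = -1066/(-40) - 1*(-12)/(-745) = -1066*(-1/40) + 12*(-1/745) = 533/20 - 12/745 = 79369/2980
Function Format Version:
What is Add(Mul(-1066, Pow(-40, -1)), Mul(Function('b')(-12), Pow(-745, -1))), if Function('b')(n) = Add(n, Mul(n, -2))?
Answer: Rational(79369, 2980) ≈ 26.634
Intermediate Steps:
Function('b')(n) = Mul(-1, n) (Function('b')(n) = Add(n, Mul(-2, n)) = Mul(-1, n))
Add(Mul(-1066, Pow(-40, -1)), Mul(Function('b')(-12), Pow(-745, -1))) = Add(Mul(-1066, Pow(-40, -1)), Mul(Mul(-1, -12), Pow(-745, -1))) = Add(Mul(-1066, Rational(-1, 40)), Mul(12, Rational(-1, 745))) = Add(Rational(533, 20), Rational(-12, 745)) = Rational(79369, 2980)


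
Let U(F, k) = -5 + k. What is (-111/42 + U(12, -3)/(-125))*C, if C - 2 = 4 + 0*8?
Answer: -13539/875 ≈ -15.473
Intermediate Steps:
C = 6 (C = 2 + (4 + 0*8) = 2 + (4 + 0) = 2 + 4 = 6)
(-111/42 + U(12, -3)/(-125))*C = (-111/42 + (-5 - 3)/(-125))*6 = (-111*1/42 - 8*(-1/125))*6 = (-37/14 + 8/125)*6 = -4513/1750*6 = -13539/875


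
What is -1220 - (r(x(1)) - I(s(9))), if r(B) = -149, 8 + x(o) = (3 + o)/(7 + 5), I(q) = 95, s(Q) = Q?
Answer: -976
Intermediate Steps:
x(o) = -31/4 + o/12 (x(o) = -8 + (3 + o)/(7 + 5) = -8 + (3 + o)/12 = -8 + (3 + o)*(1/12) = -8 + (¼ + o/12) = -31/4 + o/12)
-1220 - (r(x(1)) - I(s(9))) = -1220 - (-149 - 1*95) = -1220 - (-149 - 95) = -1220 - 1*(-244) = -1220 + 244 = -976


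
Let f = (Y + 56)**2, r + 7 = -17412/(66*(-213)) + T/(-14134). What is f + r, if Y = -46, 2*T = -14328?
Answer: 1568793293/16557981 ≈ 94.745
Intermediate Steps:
T = -7164 (T = (1/2)*(-14328) = -7164)
r = -87004807/16557981 (r = -7 + (-17412/(66*(-213)) - 7164/(-14134)) = -7 + (-17412/(-14058) - 7164*(-1/14134)) = -7 + (-17412*(-1/14058) + 3582/7067) = -7 + (2902/2343 + 3582/7067) = -7 + 28901060/16557981 = -87004807/16557981 ≈ -5.2546)
f = 100 (f = (-46 + 56)**2 = 10**2 = 100)
f + r = 100 - 87004807/16557981 = 1568793293/16557981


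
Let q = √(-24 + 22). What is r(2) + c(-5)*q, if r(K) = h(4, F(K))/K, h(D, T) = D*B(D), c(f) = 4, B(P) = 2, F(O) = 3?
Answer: 4 + 4*I*√2 ≈ 4.0 + 5.6569*I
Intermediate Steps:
q = I*√2 (q = √(-2) = I*√2 ≈ 1.4142*I)
h(D, T) = 2*D (h(D, T) = D*2 = 2*D)
r(K) = 8/K (r(K) = (2*4)/K = 8/K)
r(2) + c(-5)*q = 8/2 + 4*(I*√2) = 8*(½) + 4*I*√2 = 4 + 4*I*√2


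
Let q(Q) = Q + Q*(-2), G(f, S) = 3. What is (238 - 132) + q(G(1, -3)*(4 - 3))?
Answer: 103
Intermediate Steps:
q(Q) = -Q (q(Q) = Q - 2*Q = -Q)
(238 - 132) + q(G(1, -3)*(4 - 3)) = (238 - 132) - 3*(4 - 3) = 106 - 3 = 103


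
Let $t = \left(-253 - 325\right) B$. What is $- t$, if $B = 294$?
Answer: $169932$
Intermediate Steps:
$t = -169932$ ($t = \left(-253 - 325\right) 294 = \left(-578\right) 294 = -169932$)
$- t = \left(-1\right) \left(-169932\right) = 169932$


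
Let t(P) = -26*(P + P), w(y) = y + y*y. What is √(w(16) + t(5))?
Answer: 2*√3 ≈ 3.4641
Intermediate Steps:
w(y) = y + y²
t(P) = -52*P
√(w(16) + t(5)) = √(16*(1 + 16) - 52*5) = √(16*17 - 260) = √(272 - 260) = √12 = 2*√3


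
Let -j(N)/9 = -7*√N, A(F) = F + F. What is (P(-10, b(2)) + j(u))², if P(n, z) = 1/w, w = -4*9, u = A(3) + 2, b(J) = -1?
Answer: 41150593/1296 - 7*√2 ≈ 31742.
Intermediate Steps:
A(F) = 2*F
u = 8 (u = 2*3 + 2 = 6 + 2 = 8)
j(N) = 63*√N (j(N) = -(-63)*√N = 63*√N)
w = -36
P(n, z) = -1/36 (P(n, z) = 1/(-36) = -1/36)
(P(-10, b(2)) + j(u))² = (-1/36 + 63*√8)² = (-1/36 + 63*(2*√2))² = (-1/36 + 126*√2)²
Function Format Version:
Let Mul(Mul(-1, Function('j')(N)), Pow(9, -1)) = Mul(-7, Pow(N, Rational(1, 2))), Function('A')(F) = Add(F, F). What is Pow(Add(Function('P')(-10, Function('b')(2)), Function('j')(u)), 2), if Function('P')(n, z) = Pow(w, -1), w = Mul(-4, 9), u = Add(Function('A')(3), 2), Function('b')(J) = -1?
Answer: Add(Rational(41150593, 1296), Mul(-7, Pow(2, Rational(1, 2)))) ≈ 31742.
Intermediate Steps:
Function('A')(F) = Mul(2, F)
u = 8 (u = Add(Mul(2, 3), 2) = Add(6, 2) = 8)
Function('j')(N) = Mul(63, Pow(N, Rational(1, 2))) (Function('j')(N) = Mul(-9, Mul(-7, Pow(N, Rational(1, 2)))) = Mul(63, Pow(N, Rational(1, 2))))
w = -36
Function('P')(n, z) = Rational(-1, 36) (Function('P')(n, z) = Pow(-36, -1) = Rational(-1, 36))
Pow(Add(Function('P')(-10, Function('b')(2)), Function('j')(u)), 2) = Pow(Add(Rational(-1, 36), Mul(63, Pow(8, Rational(1, 2)))), 2) = Pow(Add(Rational(-1, 36), Mul(63, Mul(2, Pow(2, Rational(1, 2))))), 2) = Pow(Add(Rational(-1, 36), Mul(126, Pow(2, Rational(1, 2)))), 2)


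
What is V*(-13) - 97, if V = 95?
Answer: -1332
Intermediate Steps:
V*(-13) - 97 = 95*(-13) - 97 = -1235 - 97 = -1332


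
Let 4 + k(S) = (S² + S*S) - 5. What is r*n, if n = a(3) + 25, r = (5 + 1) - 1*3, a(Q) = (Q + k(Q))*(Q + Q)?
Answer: 291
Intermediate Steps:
k(S) = -9 + 2*S² (k(S) = -4 + ((S² + S*S) - 5) = -4 + ((S² + S²) - 5) = -4 + (2*S² - 5) = -4 + (-5 + 2*S²) = -9 + 2*S²)
a(Q) = 2*Q*(-9 + Q + 2*Q²) (a(Q) = (Q + (-9 + 2*Q²))*(Q + Q) = (-9 + Q + 2*Q²)*(2*Q) = 2*Q*(-9 + Q + 2*Q²))
r = 3 (r = 6 - 3 = 3)
n = 97 (n = 2*3*(-9 + 3 + 2*3²) + 25 = 2*3*(-9 + 3 + 2*9) + 25 = 2*3*(-9 + 3 + 18) + 25 = 2*3*12 + 25 = 72 + 25 = 97)
r*n = 3*97 = 291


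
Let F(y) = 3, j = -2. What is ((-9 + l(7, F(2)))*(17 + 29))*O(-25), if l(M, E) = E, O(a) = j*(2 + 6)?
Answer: 4416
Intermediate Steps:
O(a) = -16 (O(a) = -2*(2 + 6) = -2*8 = -16)
((-9 + l(7, F(2)))*(17 + 29))*O(-25) = ((-9 + 3)*(17 + 29))*(-16) = -6*46*(-16) = -276*(-16) = 4416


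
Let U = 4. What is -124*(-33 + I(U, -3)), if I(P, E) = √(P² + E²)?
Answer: 3472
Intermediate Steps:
I(P, E) = √(E² + P²)
-124*(-33 + I(U, -3)) = -124*(-33 + √((-3)² + 4²)) = -124*(-33 + √(9 + 16)) = -124*(-33 + √25) = -124*(-33 + 5) = -124*(-28) = 3472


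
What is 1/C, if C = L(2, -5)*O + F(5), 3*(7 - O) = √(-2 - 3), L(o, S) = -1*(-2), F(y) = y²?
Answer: 351/13709 + 6*I*√5/13709 ≈ 0.025604 + 0.00097866*I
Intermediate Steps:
L(o, S) = 2
O = 7 - I*√5/3 (O = 7 - √(-2 - 3)/3 = 7 - I*√5/3 ≈ 7.0 - 0.74536*I)
C = 39 - 2*I*√5/3 (C = 2*(7 - I*√5/3) + 5² = (14 - 2*I*√5/3) + 25 = 39 - 2*I*√5/3 ≈ 39.0 - 1.4907*I)
1/C = 1/(39 - 2*I*√5/3)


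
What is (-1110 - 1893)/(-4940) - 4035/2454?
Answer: -161071/155420 ≈ -1.0364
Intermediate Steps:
(-1110 - 1893)/(-4940) - 4035/2454 = -3003*(-1/4940) - 4035*1/2454 = 231/380 - 1345/818 = -161071/155420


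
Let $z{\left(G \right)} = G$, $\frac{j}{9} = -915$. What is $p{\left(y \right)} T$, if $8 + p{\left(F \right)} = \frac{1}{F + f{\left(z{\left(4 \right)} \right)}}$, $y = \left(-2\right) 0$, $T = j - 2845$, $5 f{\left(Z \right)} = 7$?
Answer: $\frac{565080}{7} \approx 80726.0$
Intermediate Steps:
$j = -8235$ ($j = 9 \left(-915\right) = -8235$)
$f{\left(Z \right)} = \frac{7}{5}$ ($f{\left(Z \right)} = \frac{1}{5} \cdot 7 = \frac{7}{5}$)
$T = -11080$ ($T = -8235 - 2845 = -11080$)
$y = 0$
$p{\left(F \right)} = -8 + \frac{1}{\frac{7}{5} + F}$ ($p{\left(F \right)} = -8 + \frac{1}{F + \frac{7}{5}} = -8 + \frac{1}{\frac{7}{5} + F}$)
$p{\left(y \right)} T = \frac{-51 - 0}{7 + 5 \cdot 0} \left(-11080\right) = \frac{-51 + 0}{7 + 0} \left(-11080\right) = \frac{1}{7} \left(-51\right) \left(-11080\right) = \left(- \frac{51}{7}\right) \left(-11080\right) = \frac{565080}{7}$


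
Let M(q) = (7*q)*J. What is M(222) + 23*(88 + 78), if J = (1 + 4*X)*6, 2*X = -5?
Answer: -80098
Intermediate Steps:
X = -5/2 (X = (½)*(-5) = -5/2 ≈ -2.5000)
J = -54 (J = (1 + 4*(-5/2))*6 = (1 - 10)*6 = -9*6 = -54)
M(q) = -378*q (M(q) = (7*q)*(-54) = -378*q)
M(222) + 23*(88 + 78) = -378*222 + 23*(88 + 78) = -83916 + 23*166 = -83916 + 3818 = -80098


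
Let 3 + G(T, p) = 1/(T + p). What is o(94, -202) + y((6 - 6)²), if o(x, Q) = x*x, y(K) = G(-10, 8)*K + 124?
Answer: 8960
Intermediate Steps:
G(T, p) = -3 + 1/(T + p)
y(K) = 124 - 7*K/2 (y(K) = ((1 - 3*(-10) - 3*8)/(-10 + 8))*K + 124 = ((1 + 30 - 24)/(-2))*K + 124 = (-½*7)*K + 124 = -7*K/2 + 124 = 124 - 7*K/2)
o(x, Q) = x²
o(94, -202) + y((6 - 6)²) = 94² + (124 - 7*(6 - 6)²/2) = 8836 + (124 - 7/2*0²) = 8836 + (124 - 7/2*0) = 8836 + (124 + 0) = 8836 + 124 = 8960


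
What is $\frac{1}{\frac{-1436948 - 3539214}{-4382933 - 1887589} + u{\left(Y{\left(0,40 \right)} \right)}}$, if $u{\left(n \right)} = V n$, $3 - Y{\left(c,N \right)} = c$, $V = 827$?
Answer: $\frac{3135261}{7781070622} \approx 0.00040293$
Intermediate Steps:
$Y{\left(c,N \right)} = 3 - c$
$u{\left(n \right)} = 827 n$
$\frac{1}{\frac{-1436948 - 3539214}{-4382933 - 1887589} + u{\left(Y{\left(0,40 \right)} \right)}} = \frac{1}{\frac{-1436948 - 3539214}{-4382933 - 1887589} + 827 \left(3 - 0\right)} = \frac{1}{- \frac{4976162}{-6270522} + 827 \left(3 + 0\right)} = \frac{1}{\left(-4976162\right) \left(- \frac{1}{6270522}\right) + 827 \cdot 3} = \frac{1}{\frac{2488081}{3135261} + 2481} = \frac{1}{\frac{7781070622}{3135261}} = \frac{3135261}{7781070622}$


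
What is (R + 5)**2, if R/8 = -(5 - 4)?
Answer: 9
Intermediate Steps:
R = -8 (R = 8*(-(5 - 4)) = 8*(-1*1) = 8*(-1) = -8)
(R + 5)**2 = (-8 + 5)**2 = (-3)**2 = 9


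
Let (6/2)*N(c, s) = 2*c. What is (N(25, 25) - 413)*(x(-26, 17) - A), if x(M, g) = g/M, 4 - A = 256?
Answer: -7770115/78 ≈ -99617.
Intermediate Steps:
A = -252 (A = 4 - 1*256 = 4 - 256 = -252)
N(c, s) = 2*c/3 (N(c, s) = (2*c)/3 = 2*c/3)
(N(25, 25) - 413)*(x(-26, 17) - A) = ((⅔)*25 - 413)*(17/(-26) - 1*(-252)) = (50/3 - 413)*(17*(-1/26) + 252) = -1189*(-17/26 + 252)/3 = -1189/3*6535/26 = -7770115/78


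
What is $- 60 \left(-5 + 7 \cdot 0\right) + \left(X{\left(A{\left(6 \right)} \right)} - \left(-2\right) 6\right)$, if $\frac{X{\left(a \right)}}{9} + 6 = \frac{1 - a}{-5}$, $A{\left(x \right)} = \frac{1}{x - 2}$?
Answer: $\frac{5133}{20} \approx 256.65$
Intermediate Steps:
$A{\left(x \right)} = \frac{1}{-2 + x}$
$X{\left(a \right)} = - \frac{279}{5} + \frac{9 a}{5}$ ($X{\left(a \right)} = -54 + 9 \frac{1 - a}{-5} = -54 + 9 \left(1 - a\right) \left(- \frac{1}{5}\right) = -54 + 9 \left(- \frac{1}{5} + \frac{a}{5}\right) = -54 + \left(- \frac{9}{5} + \frac{9 a}{5}\right) = - \frac{279}{5} + \frac{9 a}{5}$)
$- 60 \left(-5 + 7 \cdot 0\right) + \left(X{\left(A{\left(6 \right)} \right)} - \left(-2\right) 6\right) = - 60 \left(-5 + 7 \cdot 0\right) - \left(\frac{279}{5} - 12 - \frac{9}{5 \left(-2 + 6\right)}\right) = - 60 \left(-5 + 0\right) - \left(\frac{219}{5} - \frac{9}{20}\right) = \left(-60\right) \left(-5\right) + \left(\left(- \frac{279}{5} + \frac{9}{5} \cdot \frac{1}{4}\right) + 12\right) = 300 + \left(\left(- \frac{279}{5} + \frac{9}{20}\right) + 12\right) = 300 + \left(- \frac{1107}{20} + 12\right) = 300 - \frac{867}{20} = \frac{5133}{20}$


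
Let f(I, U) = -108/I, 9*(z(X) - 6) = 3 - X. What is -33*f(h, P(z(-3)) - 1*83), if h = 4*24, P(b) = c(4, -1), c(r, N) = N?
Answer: 297/8 ≈ 37.125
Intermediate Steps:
z(X) = 19/3 - X/9 (z(X) = 6 + (3 - X)/9 = 6 + (⅓ - X/9) = 19/3 - X/9)
P(b) = -1
h = 96
-33*f(h, P(z(-3)) - 1*83) = -(-3564)/96 = -33*(-9/8) = 297/8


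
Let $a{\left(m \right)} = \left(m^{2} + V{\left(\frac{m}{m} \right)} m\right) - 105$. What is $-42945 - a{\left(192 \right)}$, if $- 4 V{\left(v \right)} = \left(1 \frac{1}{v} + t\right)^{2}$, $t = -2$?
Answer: $-79656$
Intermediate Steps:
$V{\left(v \right)} = - \frac{\left(-2 + \frac{1}{v}\right)^{2}}{4}$ ($V{\left(v \right)} = - \frac{\left(1 \frac{1}{v} - 2\right)^{2}}{4} = - \frac{\left(\frac{1}{v} - 2\right)^{2}}{4} = - \frac{\left(-2 + \frac{1}{v}\right)^{2}}{4}$)
$a{\left(m \right)} = -105 + m^{2} - \frac{m}{4}$ ($a{\left(m \right)} = \left(m^{2} + - \frac{\left(-1 + 2 \frac{m}{m}\right)^{2}}{4 \cdot 1} m\right) - 105 = \left(m^{2} + - \frac{\left(-1 + 2 \cdot 1\right)^{2}}{4 \cdot 1} m\right) - 105 = \left(m^{2} + \left(- \frac{1}{4}\right) 1 \left(-1 + 2\right)^{2} m\right) - 105 = \left(m^{2} + \left(- \frac{1}{4}\right) 1 \cdot 1^{2} m\right) - 105 = \left(m^{2} + \left(- \frac{1}{4}\right) 1 \cdot 1 m\right) - 105 = \left(m^{2} - \frac{m}{4}\right) - 105 = -105 + m^{2} - \frac{m}{4}$)
$-42945 - a{\left(192 \right)} = -42945 - \left(-105 + 192^{2} - 48\right) = -42945 - \left(-105 + 36864 - 48\right) = -42945 - 36711 = -79656$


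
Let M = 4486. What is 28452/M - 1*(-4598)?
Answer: 10327540/2243 ≈ 4604.3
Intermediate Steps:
28452/M - 1*(-4598) = 28452/4486 - 1*(-4598) = 28452*(1/4486) + 4598 = 14226/2243 + 4598 = 10327540/2243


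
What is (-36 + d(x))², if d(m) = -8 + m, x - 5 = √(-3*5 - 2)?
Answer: (39 - I*√17)² ≈ 1504.0 - 321.6*I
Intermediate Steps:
x = 5 + I*√17 (x = 5 + √(-3*5 - 2) = 5 + √(-15 - 2) = 5 + √(-17) = 5 + I*√17 ≈ 5.0 + 4.1231*I)
(-36 + d(x))² = (-36 + (-8 + (5 + I*√17)))² = (-36 + (-3 + I*√17))² = (-39 + I*√17)²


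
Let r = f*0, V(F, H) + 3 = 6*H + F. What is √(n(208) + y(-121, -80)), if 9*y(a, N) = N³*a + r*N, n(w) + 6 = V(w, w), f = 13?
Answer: √61965023/3 ≈ 2623.9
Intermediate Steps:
V(F, H) = -3 + F + 6*H (V(F, H) = -3 + (6*H + F) = -3 + (F + 6*H) = -3 + F + 6*H)
n(w) = -9 + 7*w (n(w) = -6 + (-3 + w + 6*w) = -6 + (-3 + 7*w) = -9 + 7*w)
r = 0 (r = 13*0 = 0)
y(a, N) = a*N³/9 (y(a, N) = (N³*a + 0*N)/9 = (a*N³ + 0)/9 = (a*N³)/9 = a*N³/9)
√(n(208) + y(-121, -80)) = √((-9 + 7*208) + (⅑)*(-121)*(-80)³) = √((-9 + 1456) + (⅑)*(-121)*(-512000)) = √(1447 + 61952000/9) = √(61965023/9) = √61965023/3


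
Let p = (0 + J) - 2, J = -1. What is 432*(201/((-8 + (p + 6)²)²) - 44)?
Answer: 67824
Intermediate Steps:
p = -3 (p = (0 - 1) - 2 = -1 - 2 = -3)
432*(201/((-8 + (p + 6)²)²) - 44) = 432*(201/((-8 + (-3 + 6)²)²) - 44) = 432*(201/((-8 + 3²)²) - 44) = 432*(201/((-8 + 9)²) - 44) = 432*(201/(1²) - 44) = 432*(201/1 - 44) = 432*(201*1 - 44) = 432*(201 - 44) = 432*157 = 67824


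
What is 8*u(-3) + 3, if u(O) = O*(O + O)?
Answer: 147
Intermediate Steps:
u(O) = 2*O**2 (u(O) = O*(2*O) = 2*O**2)
8*u(-3) + 3 = 8*(2*(-3)**2) + 3 = 8*(2*9) + 3 = 8*18 + 3 = 144 + 3 = 147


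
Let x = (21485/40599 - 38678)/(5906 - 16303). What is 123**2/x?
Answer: 6386068951587/1570266637 ≈ 4066.9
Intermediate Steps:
x = 1570266637/422107803 (x = (21485*(1/40599) - 38678)/(-10397) = (21485/40599 - 38678)*(-1/10397) = -1570266637/40599*(-1/10397) = 1570266637/422107803 ≈ 3.7201)
123**2/x = 123**2/(1570266637/422107803) = 15129*(422107803/1570266637) = 6386068951587/1570266637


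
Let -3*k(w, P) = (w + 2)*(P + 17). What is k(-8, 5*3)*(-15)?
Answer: -960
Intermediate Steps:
k(w, P) = -(2 + w)*(17 + P)/3 (k(w, P) = -(w + 2)*(P + 17)/3 = -(2 + w)*(17 + P)/3)
k(-8, 5*3)*(-15) = (-34/3 - 17/3*(-8) - 10*3/3 - ⅓*5*3*(-8))*(-15) = (-34/3 + 136/3 - ⅔*15 - ⅓*15*(-8))*(-15) = (-34/3 + 136/3 - 10 + 40)*(-15) = 64*(-15) = -960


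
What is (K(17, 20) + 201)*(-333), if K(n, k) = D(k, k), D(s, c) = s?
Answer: -73593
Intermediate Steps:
K(n, k) = k
(K(17, 20) + 201)*(-333) = (20 + 201)*(-333) = 221*(-333) = -73593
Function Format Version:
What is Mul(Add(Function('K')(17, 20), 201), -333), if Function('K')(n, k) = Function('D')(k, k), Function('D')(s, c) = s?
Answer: -73593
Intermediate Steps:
Function('K')(n, k) = k
Mul(Add(Function('K')(17, 20), 201), -333) = Mul(Add(20, 201), -333) = Mul(221, -333) = -73593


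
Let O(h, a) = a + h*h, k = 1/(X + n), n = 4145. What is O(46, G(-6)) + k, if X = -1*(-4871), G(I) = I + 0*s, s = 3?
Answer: 19023761/9016 ≈ 2110.0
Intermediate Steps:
G(I) = I (G(I) = I + 0*3 = I + 0 = I)
X = 4871
k = 1/9016 (k = 1/(4871 + 4145) = 1/9016 ≈ 0.00011091)
O(h, a) = a + h**2
O(46, G(-6)) + k = (-6 + 46**2) + 1/9016 = (-6 + 2116) + 1/9016 = 2110 + 1/9016 = 19023761/9016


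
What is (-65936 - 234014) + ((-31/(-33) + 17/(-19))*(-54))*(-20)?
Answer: -62679470/209 ≈ -2.9990e+5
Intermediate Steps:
(-65936 - 234014) + ((-31/(-33) + 17/(-19))*(-54))*(-20) = -299950 + ((-31*(-1/33) + 17*(-1/19))*(-54))*(-20) = -299950 + ((31/33 - 17/19)*(-54))*(-20) = -299950 + ((28/627)*(-54))*(-20) = -299950 - 504/209*(-20) = -299950 + 10080/209 = -62679470/209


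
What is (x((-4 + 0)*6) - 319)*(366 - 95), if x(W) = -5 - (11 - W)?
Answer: -97289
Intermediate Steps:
x(W) = -16 + W (x(W) = -5 + (-11 + W) = -16 + W)
(x((-4 + 0)*6) - 319)*(366 - 95) = ((-16 + (-4 + 0)*6) - 319)*(366 - 95) = ((-16 - 4*6) - 319)*271 = ((-16 - 24) - 319)*271 = (-40 - 319)*271 = -359*271 = -97289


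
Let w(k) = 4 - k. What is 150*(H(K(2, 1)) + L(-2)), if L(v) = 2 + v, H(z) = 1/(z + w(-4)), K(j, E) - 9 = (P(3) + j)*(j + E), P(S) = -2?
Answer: 150/17 ≈ 8.8235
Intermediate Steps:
K(j, E) = 9 + (-2 + j)*(E + j) (K(j, E) = 9 + (-2 + j)*(j + E) = 9 + (-2 + j)*(E + j))
H(z) = 1/(8 + z) (H(z) = 1/(z + (4 - 1*(-4))) = 1/(z + (4 + 4)) = 1/(z + 8) = 1/(8 + z))
150*(H(K(2, 1)) + L(-2)) = 150*(1/(8 + (9 + 2² - 2*1 - 2*2 + 1*2)) + (2 - 2)) = 150*(1/(8 + (9 + 4 - 2 - 4 + 2)) + 0) = 150*(1/(8 + 9) + 0) = 150*(1/17 + 0) = 150*(1/17) = 150/17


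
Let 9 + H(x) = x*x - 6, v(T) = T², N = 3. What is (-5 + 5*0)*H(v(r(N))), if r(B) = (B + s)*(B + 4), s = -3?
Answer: 75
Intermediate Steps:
r(B) = (-3 + B)*(4 + B) (r(B) = (B - 3)*(B + 4) = (-3 + B)*(4 + B))
H(x) = -15 + x² (H(x) = -9 + (x*x - 6) = -9 + (x² - 6) = -9 + (-6 + x²) = -15 + x²)
(-5 + 5*0)*H(v(r(N))) = (-5 + 5*0)*(-15 + ((-12 + 3 + 3²)²)²) = (-5 + 0)*(-15 + ((-12 + 3 + 9)²)²) = -5*(-15 + (0²)²) = -5*(-15 + 0²) = -5*(-15 + 0) = -5*(-15) = 75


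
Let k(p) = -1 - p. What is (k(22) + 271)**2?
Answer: 61504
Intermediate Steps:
(k(22) + 271)**2 = ((-1 - 1*22) + 271)**2 = ((-1 - 22) + 271)**2 = (-23 + 271)**2 = 248**2 = 61504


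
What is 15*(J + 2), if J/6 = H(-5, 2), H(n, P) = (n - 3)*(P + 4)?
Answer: -4290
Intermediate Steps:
H(n, P) = (-3 + n)*(4 + P)
J = -288 (J = 6*(-12 - 3*2 + 4*(-5) + 2*(-5)) = 6*(-12 - 6 - 20 - 10) = 6*(-48) = -288)
15*(J + 2) = 15*(-288 + 2) = 15*(-286) = -4290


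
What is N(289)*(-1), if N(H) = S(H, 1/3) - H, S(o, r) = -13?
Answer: 302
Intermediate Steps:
N(H) = -13 - H
N(289)*(-1) = (-13 - 1*289)*(-1) = (-13 - 289)*(-1) = -302*(-1) = 302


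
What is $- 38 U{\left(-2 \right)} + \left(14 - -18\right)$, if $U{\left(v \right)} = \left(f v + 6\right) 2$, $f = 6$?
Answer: $488$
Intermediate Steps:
$U{\left(v \right)} = 12 + 12 v$ ($U{\left(v \right)} = \left(6 v + 6\right) 2 = \left(6 + 6 v\right) 2 = 12 + 12 v$)
$- 38 U{\left(-2 \right)} + \left(14 - -18\right) = - 38 \left(12 + 12 \left(-2\right)\right) + \left(14 - -18\right) = - 38 \left(12 - 24\right) + \left(14 + 18\right) = \left(-38\right) \left(-12\right) + 32 = 456 + 32 = 488$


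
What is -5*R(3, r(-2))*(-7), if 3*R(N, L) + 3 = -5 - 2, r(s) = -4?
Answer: -350/3 ≈ -116.67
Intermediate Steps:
R(N, L) = -10/3 (R(N, L) = -1 + (-5 - 2)/3 = -1 + (1/3)*(-7) = -1 - 7/3 = -10/3)
-5*R(3, r(-2))*(-7) = -5*(-10/3)*(-7) = (50/3)*(-7) = -350/3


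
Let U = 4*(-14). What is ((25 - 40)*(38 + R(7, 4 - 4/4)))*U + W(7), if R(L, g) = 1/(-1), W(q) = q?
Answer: 31087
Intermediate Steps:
R(L, g) = -1
U = -56
((25 - 40)*(38 + R(7, 4 - 4/4)))*U + W(7) = ((25 - 40)*(38 - 1))*(-56) + 7 = -15*37*(-56) + 7 = -555*(-56) + 7 = 31080 + 7 = 31087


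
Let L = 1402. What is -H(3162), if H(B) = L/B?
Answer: -701/1581 ≈ -0.44339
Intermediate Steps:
H(B) = 1402/B
-H(3162) = -1402/3162 = -1*701/1581 = -701/1581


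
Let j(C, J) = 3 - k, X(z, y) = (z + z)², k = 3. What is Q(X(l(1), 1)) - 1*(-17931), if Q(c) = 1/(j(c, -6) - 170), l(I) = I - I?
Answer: 3048269/170 ≈ 17931.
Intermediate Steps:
l(I) = 0
X(z, y) = 4*z² (X(z, y) = (2*z)² = 4*z²)
j(C, J) = 0 (j(C, J) = 3 - 1*3 = 3 - 3 = 0)
Q(c) = -1/170 (Q(c) = 1/(0 - 170) = 1/(-170) = -1/170)
Q(X(l(1), 1)) - 1*(-17931) = -1/170 - 1*(-17931) = -1/170 + 17931 = 3048269/170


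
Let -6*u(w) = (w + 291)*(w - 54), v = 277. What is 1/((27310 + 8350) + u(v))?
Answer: 3/43648 ≈ 6.8732e-5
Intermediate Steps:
u(w) = -(-54 + w)*(291 + w)/6 (u(w) = -(w + 291)*(w - 54)/6 = -(291 + w)*(-54 + w)/6 = -(-54 + w)*(291 + w)/6)
1/((27310 + 8350) + u(v)) = 1/((27310 + 8350) + (2619 - 79/2*277 - 1/6*277**2)) = 1/(35660 + (2619 - 21883/2 - 1/6*76729)) = 1/(35660 + (2619 - 21883/2 - 76729/6)) = 1/(35660 - 63332/3) = 1/(43648/3) = 3/43648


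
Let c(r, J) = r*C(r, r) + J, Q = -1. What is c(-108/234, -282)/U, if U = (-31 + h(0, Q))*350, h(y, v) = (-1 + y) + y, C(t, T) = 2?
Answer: 1839/72800 ≈ 0.025261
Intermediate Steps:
h(y, v) = -1 + 2*y
c(r, J) = J + 2*r (c(r, J) = r*2 + J = 2*r + J = J + 2*r)
U = -11200 (U = (-31 + (-1 + 2*0))*350 = (-31 + (-1 + 0))*350 = (-31 - 1)*350 = -32*350 = -11200)
c(-108/234, -282)/U = (-282 + 2*(-108/234))/(-11200) = (-282 + 2*(-108*1/234))*(-1/11200) = (-282 + 2*(-6/13))*(-1/11200) = (-282 - 12/13)*(-1/11200) = -3678/13*(-1/11200) = 1839/72800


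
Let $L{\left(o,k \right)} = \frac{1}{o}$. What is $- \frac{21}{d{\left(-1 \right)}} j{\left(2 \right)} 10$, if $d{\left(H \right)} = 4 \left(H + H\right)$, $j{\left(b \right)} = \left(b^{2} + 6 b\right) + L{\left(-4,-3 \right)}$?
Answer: $\frac{6615}{16} \approx 413.44$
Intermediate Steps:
$j{\left(b \right)} = - \frac{1}{4} + b^{2} + 6 b$ ($j{\left(b \right)} = \left(b^{2} + 6 b\right) + \frac{1}{-4} = \left(b^{2} + 6 b\right) - \frac{1}{4} = - \frac{1}{4} + b^{2} + 6 b$)
$d{\left(H \right)} = 8 H$ ($d{\left(H \right)} = 4 \cdot 2 H = 8 H$)
$- \frac{21}{d{\left(-1 \right)}} j{\left(2 \right)} 10 = - \frac{21}{8 \left(-1\right)} \left(- \frac{1}{4} + 2^{2} + 6 \cdot 2\right) 10 = - \frac{21}{-8} \left(- \frac{1}{4} + 4 + 12\right) 10 = \left(-21\right) \left(- \frac{1}{8}\right) \frac{63}{4} \cdot 10 = \frac{21}{8} \cdot \frac{63}{4} \cdot 10 = \frac{1323}{32} \cdot 10 = \frac{6615}{16}$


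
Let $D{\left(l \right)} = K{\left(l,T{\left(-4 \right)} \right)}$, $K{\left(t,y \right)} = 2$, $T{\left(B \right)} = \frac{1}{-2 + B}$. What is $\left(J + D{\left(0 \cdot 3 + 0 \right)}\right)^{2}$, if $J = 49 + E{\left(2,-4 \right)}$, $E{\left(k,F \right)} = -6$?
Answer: $2025$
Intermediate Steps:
$D{\left(l \right)} = 2$
$J = 43$ ($J = 49 - 6 = 43$)
$\left(J + D{\left(0 \cdot 3 + 0 \right)}\right)^{2} = \left(43 + 2\right)^{2} = 45^{2} = 2025$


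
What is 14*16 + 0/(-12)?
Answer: 224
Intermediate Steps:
14*16 + 0/(-12) = 224 + 0*(-1/12) = 224 + 0 = 224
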